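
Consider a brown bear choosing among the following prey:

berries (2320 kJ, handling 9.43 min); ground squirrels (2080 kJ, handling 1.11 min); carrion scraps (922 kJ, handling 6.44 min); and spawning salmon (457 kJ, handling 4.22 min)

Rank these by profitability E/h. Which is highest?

ground squirrels

Profitability E/h (kJ/min): berries = 2320/9.43 = 246, ground squirrels = 2080/1.11 = 1.87e+03, carrion scraps = 922/6.44 = 143, spawning salmon = 457/4.22 = 108.
Ranked: ground squirrels > berries > carrion scraps > spawning salmon.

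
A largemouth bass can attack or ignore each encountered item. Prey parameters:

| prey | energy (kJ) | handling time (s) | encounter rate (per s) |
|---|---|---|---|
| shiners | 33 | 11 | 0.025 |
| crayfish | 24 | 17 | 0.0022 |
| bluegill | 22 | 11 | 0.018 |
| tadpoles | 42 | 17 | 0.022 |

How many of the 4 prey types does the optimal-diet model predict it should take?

4

E/h in descending order: shiners 3, tadpoles 2.47, bluegill 2, crayfish 1.41 kJ/s. The optimal diet is the largest prefix of this list for which every included type satisfies E_i/h_i > R on the types above it.
Rate on top 1: 0.6471. tadpoles: 2.47 > 0.6471 → include.
Rate on top 2: 1.061. bluegill: 2 > 1.061 → include.
Rate on top 3: 1.161. crayfish: 1.41 > 1.161 → include.
Optimal diet: shiners, tadpoles, bluegill, crayfish — 4 of 4 types.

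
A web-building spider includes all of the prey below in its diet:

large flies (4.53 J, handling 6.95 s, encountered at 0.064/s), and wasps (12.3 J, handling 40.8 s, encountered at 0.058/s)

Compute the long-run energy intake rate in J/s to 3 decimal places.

0.263 J/s

R = (0.064×4.53 + 0.058×12.3) / (1 + 0.064×6.95 + 0.058×40.8) = 1.003/3.811 = 0.2633 J/s.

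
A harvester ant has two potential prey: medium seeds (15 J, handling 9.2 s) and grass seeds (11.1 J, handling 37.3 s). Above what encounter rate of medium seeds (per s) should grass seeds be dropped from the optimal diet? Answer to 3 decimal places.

0.024 per s

Drop grass seeds once their profitability E₂/h₂ falls below the rate achievable on medium seeds alone: E₂/h₂ = λE₁/(1 + λh₁).
Solve for λ: λE₁h₂ = E₂(1 + λh₁) → λ(E₁h₂ − E₂h₁) = E₂ → λ = E₂/(E₁h₂ − E₂h₁).
λ = 11.1/(15×37.3 − 11.1×9.2) = 11.1/457.4 = 0.02427 per s.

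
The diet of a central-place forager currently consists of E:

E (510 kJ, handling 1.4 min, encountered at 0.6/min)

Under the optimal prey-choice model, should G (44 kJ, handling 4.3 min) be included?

No

On E alone, R = ΣλE/(1+Σλh) = 306/1.84 = 166.3 kJ/min.
G: E/h = 44/4.3 = 10.23 kJ/min.
Since 10.23 < R, time spent handling G is better spent searching.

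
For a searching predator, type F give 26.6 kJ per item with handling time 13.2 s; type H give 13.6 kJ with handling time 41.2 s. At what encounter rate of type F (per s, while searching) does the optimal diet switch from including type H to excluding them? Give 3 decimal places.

0.015 per s

The zero-one rule: include type H iff E₂/h₂ > λE₁/(1+λh₁). Equality gives the switch point.
λE₁h₂ = E₂ + λE₂h₁ ⇒ λ = E₂/(E₁h₂ − E₂h₁) = 13.6/(1096 − 179.5) = 0.01484 per s.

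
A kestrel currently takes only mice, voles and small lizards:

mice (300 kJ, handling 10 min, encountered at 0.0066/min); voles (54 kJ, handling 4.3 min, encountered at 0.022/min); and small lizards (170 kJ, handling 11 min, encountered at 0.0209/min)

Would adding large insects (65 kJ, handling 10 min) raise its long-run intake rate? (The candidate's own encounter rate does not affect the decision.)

Yes

Intake rate on the current diet: R = (0.0066×300 + 0.022×54 + 0.0209×170) / (1 + 0.0066×10 + 0.022×4.3 + 0.0209×11) = 6.721/1.39 = 4.834 kJ/min.
Profitability of large insects: 65/10 = 6.5 kJ/min.
6.5 > 4.834, so adding large insects raises the average — include it.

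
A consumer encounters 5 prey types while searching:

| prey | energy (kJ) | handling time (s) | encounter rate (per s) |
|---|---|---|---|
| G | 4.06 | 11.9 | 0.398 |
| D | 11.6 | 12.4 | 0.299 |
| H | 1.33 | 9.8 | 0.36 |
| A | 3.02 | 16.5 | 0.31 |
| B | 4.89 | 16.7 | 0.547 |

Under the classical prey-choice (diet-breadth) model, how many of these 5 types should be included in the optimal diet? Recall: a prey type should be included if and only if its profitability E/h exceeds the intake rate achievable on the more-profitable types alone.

1

Profitabilities (E/h, kJ/s): D 0.935, G 0.341, B 0.293, A 0.183, H 0.136. Add prey in this order while the next type's profitability exceeds the intake rate on those already taken.
Rate on top 1: 0.7368. G: 0.341 < 0.7368 → exclude; stop.
Optimal diet: D — 1 of 5 types.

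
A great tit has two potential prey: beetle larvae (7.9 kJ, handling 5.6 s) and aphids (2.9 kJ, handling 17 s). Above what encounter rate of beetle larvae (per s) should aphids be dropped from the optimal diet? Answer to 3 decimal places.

Drop aphids once their profitability E₂/h₂ falls below the rate achievable on beetle larvae alone: E₂/h₂ = λE₁/(1 + λh₁).
Solve for λ: λE₁h₂ = E₂(1 + λh₁) → λ(E₁h₂ − E₂h₁) = E₂ → λ = E₂/(E₁h₂ − E₂h₁).
λ = 2.9/(7.9×17 − 2.9×5.6) = 2.9/118.1 = 0.02456 per s.

0.025 per s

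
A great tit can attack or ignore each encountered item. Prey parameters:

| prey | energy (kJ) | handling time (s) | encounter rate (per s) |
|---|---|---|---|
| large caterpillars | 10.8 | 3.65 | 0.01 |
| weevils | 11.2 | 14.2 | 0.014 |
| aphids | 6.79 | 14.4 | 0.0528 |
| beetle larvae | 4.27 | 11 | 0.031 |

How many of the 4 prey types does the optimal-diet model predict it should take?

4

Rank by E/h (kJ/s): large caterpillars 2.96, weevils 0.789, aphids 0.472, beetle larvae 0.388. Include each in turn until the next type's E/h falls below the running intake rate.
Rate on top 1: 0.1042. weevils: 0.789 > 0.1042 → include.
Rate on top 2: 0.2144. aphids: 0.472 > 0.2144 → include.
Rate on top 3: 0.3123. beetle larvae: 0.388 > 0.3123 → include.
Optimal diet: large caterpillars, weevils, aphids, beetle larvae — 4 of 4 types.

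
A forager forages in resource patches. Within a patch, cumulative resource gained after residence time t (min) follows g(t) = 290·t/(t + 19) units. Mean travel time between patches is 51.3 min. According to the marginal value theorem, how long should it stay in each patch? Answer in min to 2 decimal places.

31.22 min

By the marginal value theorem, leave when the instantaneous gain rate g'(t) equals the habitat-wide average g(t)/(T + t).
g'(t) = 290·19/(t + 19)². Setting 290·19/(t+19)² = 290t/[(t+19)(51.3+t)] gives 19(51.3+t) = t(t+19), so t² = 19×51.3 = 974.7.
t* = √974.7 = 31.22 min.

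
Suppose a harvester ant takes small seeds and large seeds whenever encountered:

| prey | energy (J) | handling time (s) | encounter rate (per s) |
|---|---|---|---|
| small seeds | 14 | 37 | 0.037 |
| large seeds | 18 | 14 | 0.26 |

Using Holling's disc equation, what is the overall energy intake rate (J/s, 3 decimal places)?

0.865 J/s

R = (0.037×14 + 0.26×18) / (1 + 0.037×37 + 0.26×14) = 5.198/6.009 = 0.865 J/s.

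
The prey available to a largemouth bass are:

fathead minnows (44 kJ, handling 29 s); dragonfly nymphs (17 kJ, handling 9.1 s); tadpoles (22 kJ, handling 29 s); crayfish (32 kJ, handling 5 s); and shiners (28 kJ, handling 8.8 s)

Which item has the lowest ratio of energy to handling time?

tadpoles

In descending order of E/h:
crayfish: 32/5 = 6.4 kJ/s
shiners: 28/8.8 = 3.18 kJ/s
dragonfly nymphs: 17/9.1 = 1.87 kJ/s
fathead minnows: 44/29 = 1.52 kJ/s
tadpoles: 22/29 = 0.759 kJ/s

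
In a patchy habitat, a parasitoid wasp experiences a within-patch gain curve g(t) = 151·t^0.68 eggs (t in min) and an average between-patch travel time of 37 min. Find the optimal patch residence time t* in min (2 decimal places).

Optimal t* satisfies g'(t*) = g(t*)/(T + t*).
g'(t) = 0.68·151·t^-0.32. Setting 0.68·151·t^-0.32 = 151·t^0.68/(37+t) gives 0.68(37+t) = t, so 0.32·t = 0.68×37.
t* = 0.68×37/0.32 = 78.63 min.

78.63 min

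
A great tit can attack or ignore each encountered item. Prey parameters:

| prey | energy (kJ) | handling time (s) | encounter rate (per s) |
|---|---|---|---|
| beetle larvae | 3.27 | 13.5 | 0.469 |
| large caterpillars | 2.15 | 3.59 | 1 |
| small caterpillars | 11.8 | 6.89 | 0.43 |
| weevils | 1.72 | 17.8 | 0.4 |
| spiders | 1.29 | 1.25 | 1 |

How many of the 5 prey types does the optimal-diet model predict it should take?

Rank by E/h (kJ/s): small caterpillars 1.71, spiders 1.03, large caterpillars 0.599, beetle larvae 0.242, weevils 0.0966. Include each in turn until the next type's E/h falls below the running intake rate.
Rate on top 1: 1.28. spiders: 1.03 < 1.28 → exclude; stop.
Optimal diet: small caterpillars — 1 of 5 types.

1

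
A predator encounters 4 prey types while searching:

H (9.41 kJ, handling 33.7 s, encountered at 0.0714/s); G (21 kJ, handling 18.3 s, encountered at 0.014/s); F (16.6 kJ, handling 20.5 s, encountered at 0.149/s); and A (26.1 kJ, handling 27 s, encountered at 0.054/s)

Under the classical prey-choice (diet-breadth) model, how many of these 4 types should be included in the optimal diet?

3

Profitabilities (E/h, kJ/s): G 1.15, A 0.967, F 0.81, H 0.279. Add prey in this order while the next type's profitability exceeds the intake rate on those already taken.
Rate on top 1: 0.234. A: 0.967 > 0.234 → include.
Rate on top 2: 0.6276. F: 0.81 > 0.6276 → include.
Rate on top 3: 0.724. H: 0.279 < 0.724 → exclude; stop.
Optimal diet: G, A, F — 3 of 4 types.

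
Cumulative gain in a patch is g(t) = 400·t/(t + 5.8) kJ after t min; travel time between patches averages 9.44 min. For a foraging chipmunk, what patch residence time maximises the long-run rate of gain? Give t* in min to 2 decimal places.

Optimal t* satisfies g'(t*) = g(t*)/(T + t*).
g'(t) = 400·5.8/(t + 5.8)². Setting 400·5.8/(t+5.8)² = 400t/[(t+5.8)(9.44+t)] gives 5.8(9.44+t) = t(t+5.8), so t² = 5.8×9.44 = 54.75.
t* = √54.75 = 7.399 min.

7.40 min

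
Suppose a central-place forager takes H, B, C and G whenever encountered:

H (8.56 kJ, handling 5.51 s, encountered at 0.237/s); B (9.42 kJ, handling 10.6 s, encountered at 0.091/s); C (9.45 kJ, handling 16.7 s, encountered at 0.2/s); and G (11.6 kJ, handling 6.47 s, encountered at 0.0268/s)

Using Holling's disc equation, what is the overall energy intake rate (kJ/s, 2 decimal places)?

R = Σλ_iE_i / (1 + Σλ_ih_i)
Numerator: 0.237×8.56 + 0.091×9.42 + 0.2×9.45 + 0.0268×11.6 = 5.087
Denominator: 1 + 0.237×5.51 + 0.091×10.6 + 0.2×16.7 + 0.0268×6.47 = 6.784
R = 5.087/6.784 = 0.7498 kJ/s

0.75 kJ/s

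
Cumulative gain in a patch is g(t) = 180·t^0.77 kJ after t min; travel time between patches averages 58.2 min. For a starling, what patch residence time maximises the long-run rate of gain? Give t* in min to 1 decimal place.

Maximise g(t)/(T+t): set derivative to zero → g'(t)(T+t) = g(t).
g'(t) = 0.77·180·t^-0.23. Setting 0.77·180·t^-0.23 = 180·t^0.77/(58.2+t) gives 0.77(58.2+t) = t, so 0.23·t = 0.77×58.2.
t* = 0.77×58.2/0.23 = 194.8 min.

194.8 min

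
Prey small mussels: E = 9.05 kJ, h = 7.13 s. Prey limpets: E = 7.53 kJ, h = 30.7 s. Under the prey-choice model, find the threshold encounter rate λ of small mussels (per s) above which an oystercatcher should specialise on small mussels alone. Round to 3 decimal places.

At the threshold, the rate on small mussels alone equals the profitability of limpets: λ·9.05/(1 + λ·7.13) = 7.53/30.7 = 0.2453.
Rearranging, λ(9.05 − 0.2453×7.13) = 0.2453, so λ = 0.2453/7.301 = 0.03359 per s.

0.034 per s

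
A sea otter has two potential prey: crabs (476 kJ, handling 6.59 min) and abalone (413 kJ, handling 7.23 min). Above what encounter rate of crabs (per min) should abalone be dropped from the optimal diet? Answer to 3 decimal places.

At the threshold, the rate on crabs alone equals the profitability of abalone: λ·476/(1 + λ·6.59) = 413/7.23 = 57.12.
Rearranging, λ(476 − 57.12×6.59) = 57.12, so λ = 57.12/99.56 = 0.5738 per min.

0.574 per min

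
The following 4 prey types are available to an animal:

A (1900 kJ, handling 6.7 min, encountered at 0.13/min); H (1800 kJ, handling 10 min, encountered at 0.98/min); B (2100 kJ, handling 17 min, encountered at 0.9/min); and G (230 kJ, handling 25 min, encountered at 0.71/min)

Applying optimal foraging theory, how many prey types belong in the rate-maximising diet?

2

Profitabilities (E/h, kJ/min): A 284, H 180, B 124, G 9.2. Add prey in this order while the next type's profitability exceeds the intake rate on those already taken.
Rate on top 1: 132. H: 180 > 132 → include.
Rate on top 2: 172.3. B: 124 < 172.3 → exclude; stop.
Optimal diet: A, H — 2 of 4 types.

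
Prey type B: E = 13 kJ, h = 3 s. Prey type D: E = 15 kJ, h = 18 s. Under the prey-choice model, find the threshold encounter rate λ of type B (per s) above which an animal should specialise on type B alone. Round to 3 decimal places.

0.079 per s

Drop type D once their profitability E₂/h₂ falls below the rate achievable on type B alone: E₂/h₂ = λE₁/(1 + λh₁).
Solve for λ: λE₁h₂ = E₂(1 + λh₁) → λ(E₁h₂ − E₂h₁) = E₂ → λ = E₂/(E₁h₂ − E₂h₁).
λ = 15/(13×18 − 15×3) = 15/189 = 0.07937 per s.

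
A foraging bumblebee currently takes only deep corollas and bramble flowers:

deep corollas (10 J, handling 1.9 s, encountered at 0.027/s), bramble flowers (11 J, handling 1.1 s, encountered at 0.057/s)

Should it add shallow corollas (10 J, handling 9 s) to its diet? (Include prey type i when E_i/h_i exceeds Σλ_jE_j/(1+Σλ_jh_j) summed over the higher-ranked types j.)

Yes

On deep corollas and bramble flowers alone, R = ΣλE/(1+Σλh) = 0.897/1.114 = 0.8052 J/s.
Profitability of shallow corollas: 10/9 = 1.111 J/s.
1.111 > 0.8052, so adding shallow corollas raises the average — include it.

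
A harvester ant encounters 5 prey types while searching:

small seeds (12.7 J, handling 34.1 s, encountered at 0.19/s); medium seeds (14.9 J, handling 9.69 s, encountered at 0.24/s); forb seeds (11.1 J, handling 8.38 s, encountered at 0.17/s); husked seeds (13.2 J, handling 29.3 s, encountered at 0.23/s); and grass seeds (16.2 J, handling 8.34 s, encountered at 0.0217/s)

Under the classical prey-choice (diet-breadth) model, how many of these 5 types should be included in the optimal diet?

3

Rank by E/h (J/s): grass seeds 1.94, medium seeds 1.54, forb seeds 1.32, husked seeds 0.451, small seeds 0.372. Include each in turn until the next type's E/h falls below the running intake rate.
Rate on top 1: 0.2977. medium seeds: 1.54 > 0.2977 → include.
Rate on top 2: 1.12. forb seeds: 1.32 > 1.12 → include.
Rate on top 3: 1.179. husked seeds: 0.451 < 1.179 → exclude; stop.
Optimal diet: grass seeds, medium seeds, forb seeds — 3 of 5 types.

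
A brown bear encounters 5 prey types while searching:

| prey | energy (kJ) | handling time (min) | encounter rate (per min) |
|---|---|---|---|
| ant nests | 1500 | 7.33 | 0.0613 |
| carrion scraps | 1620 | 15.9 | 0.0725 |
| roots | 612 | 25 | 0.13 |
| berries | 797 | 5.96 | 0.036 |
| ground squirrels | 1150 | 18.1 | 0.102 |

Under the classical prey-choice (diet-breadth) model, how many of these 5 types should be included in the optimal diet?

Profitabilities (E/h, kJ/min): ant nests 205, berries 134, carrion scraps 102, ground squirrels 63.5, roots 24.5. Add prey in this order while the next type's profitability exceeds the intake rate on those already taken.
Rate on top 1: 63.44. berries: 134 > 63.44 → include.
Rate on top 2: 72.51. carrion scraps: 102 > 72.51 → include.
Rate on top 3: 84.53. ground squirrels: 63.5 < 84.53 → exclude; stop.
Optimal diet: ant nests, berries, carrion scraps — 3 of 5 types.

3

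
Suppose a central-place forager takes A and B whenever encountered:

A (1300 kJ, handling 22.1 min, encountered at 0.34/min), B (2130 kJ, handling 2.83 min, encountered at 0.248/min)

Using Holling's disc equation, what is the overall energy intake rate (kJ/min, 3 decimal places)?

R = Σλ_iE_i / (1 + Σλ_ih_i)
Numerator: 0.34×1300 + 0.248×2130 = 970.2
Denominator: 1 + 0.34×22.1 + 0.248×2.83 = 9.216
R = 970.2/9.216 = 105.3 kJ/min

105.280 kJ/min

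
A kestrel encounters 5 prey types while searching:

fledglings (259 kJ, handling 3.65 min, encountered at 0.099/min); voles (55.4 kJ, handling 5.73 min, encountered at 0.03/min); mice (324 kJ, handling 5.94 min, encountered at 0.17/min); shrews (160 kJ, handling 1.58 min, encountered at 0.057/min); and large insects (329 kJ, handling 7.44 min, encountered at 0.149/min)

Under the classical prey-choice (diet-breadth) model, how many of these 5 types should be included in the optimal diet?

4

E/h in descending order: shrews 101, fledglings 71, mice 54.5, large insects 44.2, voles 9.67 kJ/min. The optimal diet is the largest prefix of this list for which every included type satisfies E_i/h_i > R on the types above it.
Rate on top 1: 8.367. fledglings: 71 > 8.367 → include.
Rate on top 2: 23.95. mice: 54.5 > 23.95 → include.
Rate on top 3: 36.5. large insects: 44.2 > 36.5 → include.
Rate on top 4: 38.9. voles: 9.67 < 38.9 → exclude; stop.
Optimal diet: shrews, fledglings, mice, large insects — 4 of 5 types.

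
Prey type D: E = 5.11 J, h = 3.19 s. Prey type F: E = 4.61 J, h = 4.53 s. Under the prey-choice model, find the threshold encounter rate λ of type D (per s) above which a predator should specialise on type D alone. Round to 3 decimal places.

0.546 per s

The zero-one rule: include type F iff E₂/h₂ > λE₁/(1+λh₁). Equality gives the switch point.
λE₁h₂ = E₂ + λE₂h₁ ⇒ λ = E₂/(E₁h₂ − E₂h₁) = 4.61/(23.15 − 14.71) = 0.5461 per s.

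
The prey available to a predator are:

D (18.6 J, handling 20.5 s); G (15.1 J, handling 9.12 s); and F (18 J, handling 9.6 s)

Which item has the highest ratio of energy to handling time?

F

Profitability E/h (J/s): D = 18.6/20.5 = 0.907, G = 15.1/9.12 = 1.66, F = 18/9.6 = 1.88.
Ranked: F > G > D.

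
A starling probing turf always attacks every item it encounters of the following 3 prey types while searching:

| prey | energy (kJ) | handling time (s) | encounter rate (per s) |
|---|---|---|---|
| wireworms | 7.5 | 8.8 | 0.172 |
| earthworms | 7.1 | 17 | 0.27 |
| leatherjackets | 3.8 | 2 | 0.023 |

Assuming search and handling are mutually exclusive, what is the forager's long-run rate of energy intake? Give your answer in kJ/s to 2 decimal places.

0.46 kJ/s

Energy encountered per unit search time: 0.172×7.5 + 0.27×7.1 + 0.023×3.8 = 3.294 kJ/s.
Handling time per unit search time: 0.172×8.8 + 0.27×17 + 0.023×2 = 6.15.
Rate = 3.294/(1 + 6.15) = 0.4608 kJ/s.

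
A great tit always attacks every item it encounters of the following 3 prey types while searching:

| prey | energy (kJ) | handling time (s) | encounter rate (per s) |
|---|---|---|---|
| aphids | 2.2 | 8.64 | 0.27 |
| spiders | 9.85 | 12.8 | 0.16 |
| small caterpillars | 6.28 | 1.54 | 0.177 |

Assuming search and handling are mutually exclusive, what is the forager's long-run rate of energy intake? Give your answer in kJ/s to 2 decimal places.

Energy encountered per unit search time: 0.27×2.2 + 0.16×9.85 + 0.177×6.28 = 3.282 kJ/s.
Handling time per unit search time: 0.27×8.64 + 0.16×12.8 + 0.177×1.54 = 4.653.
Rate = 3.282/(1 + 4.653) = 0.5805 kJ/s.

0.58 kJ/s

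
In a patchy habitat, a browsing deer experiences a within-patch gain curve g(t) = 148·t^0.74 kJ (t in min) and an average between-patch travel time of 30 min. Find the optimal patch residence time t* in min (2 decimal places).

85.38 min

Maximise g(t)/(T+t): set derivative to zero → g'(t)(T+t) = g(t).
g'(t) = 0.74·148·t^-0.26. Setting 0.74·148·t^-0.26 = 148·t^0.74/(30+t) gives 0.74(30+t) = t, so 0.26·t = 0.74×30.
t* = 0.74×30/0.26 = 85.38 min.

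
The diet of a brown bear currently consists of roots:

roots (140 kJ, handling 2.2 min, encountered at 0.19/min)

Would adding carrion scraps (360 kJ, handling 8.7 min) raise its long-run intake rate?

Intake rate on the current diet: R = (0.19×140) / (1 + 0.19×2.2) = 26.6/1.418 = 18.76 kJ/min.
Profitability of carrion scraps: 360/8.7 = 41.38 kJ/min.
Since 41.38 > R, including carrion scraps increases the long-run rate.

Yes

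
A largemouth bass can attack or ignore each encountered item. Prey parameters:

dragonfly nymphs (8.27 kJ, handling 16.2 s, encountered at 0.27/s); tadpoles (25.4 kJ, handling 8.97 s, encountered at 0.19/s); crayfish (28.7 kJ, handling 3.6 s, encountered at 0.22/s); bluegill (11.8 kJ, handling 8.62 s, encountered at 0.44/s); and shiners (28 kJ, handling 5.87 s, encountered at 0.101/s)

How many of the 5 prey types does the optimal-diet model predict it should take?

2

Profitabilities (E/h, kJ/s): crayfish 7.97, shiners 4.77, tadpoles 2.83, bluegill 1.37, dragonfly nymphs 0.51. Add prey in this order while the next type's profitability exceeds the intake rate on those already taken.
Rate on top 1: 3.523. shiners: 4.77 > 3.523 → include.
Rate on top 2: 3.833. tadpoles: 2.83 < 3.833 → exclude; stop.
Optimal diet: crayfish, shiners — 2 of 5 types.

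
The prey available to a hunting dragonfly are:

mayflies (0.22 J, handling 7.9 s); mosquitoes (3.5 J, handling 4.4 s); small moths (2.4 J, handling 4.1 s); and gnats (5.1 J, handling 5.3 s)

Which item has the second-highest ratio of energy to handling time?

mosquitoes

Profitability E/h (J/s): mayflies = 0.22/7.9 = 0.0278, mosquitoes = 3.5/4.4 = 0.795, small moths = 2.4/4.1 = 0.585, gnats = 5.1/5.3 = 0.962.
Ranked: gnats > mosquitoes > small moths > mayflies.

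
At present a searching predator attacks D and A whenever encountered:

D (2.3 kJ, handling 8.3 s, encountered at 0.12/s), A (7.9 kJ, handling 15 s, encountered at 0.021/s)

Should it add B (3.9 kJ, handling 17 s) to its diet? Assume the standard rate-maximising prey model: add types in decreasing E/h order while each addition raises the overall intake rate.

Yes

Intake rate on the current diet: R = (0.12×2.3 + 0.021×7.9) / (1 + 0.12×8.3 + 0.021×15) = 0.4419/2.311 = 0.1912 kJ/s.
B: E/h = 3.9/17 = 0.2294 kJ/s.
0.2294 > 0.1912, so adding B raises the average — include it.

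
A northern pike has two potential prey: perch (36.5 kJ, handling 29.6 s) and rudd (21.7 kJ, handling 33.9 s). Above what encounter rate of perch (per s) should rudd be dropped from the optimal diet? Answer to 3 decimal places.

0.036 per s

Drop rudd once their profitability E₂/h₂ falls below the rate achievable on perch alone: E₂/h₂ = λE₁/(1 + λh₁).
Solve for λ: λE₁h₂ = E₂(1 + λh₁) → λ(E₁h₂ − E₂h₁) = E₂ → λ = E₂/(E₁h₂ − E₂h₁).
λ = 21.7/(36.5×33.9 − 21.7×29.6) = 21.7/595 = 0.03647 per s.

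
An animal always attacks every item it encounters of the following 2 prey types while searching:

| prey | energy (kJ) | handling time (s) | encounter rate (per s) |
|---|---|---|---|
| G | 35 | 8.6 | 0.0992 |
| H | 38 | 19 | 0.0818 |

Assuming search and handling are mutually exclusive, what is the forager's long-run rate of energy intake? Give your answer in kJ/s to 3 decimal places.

1.931 kJ/s

Energy encountered per unit search time: 0.0992×35 + 0.0818×38 = 6.58 kJ/s.
Handling time per unit search time: 0.0992×8.6 + 0.0818×19 = 2.407.
Rate = 6.58/(1 + 2.407) = 1.931 kJ/s.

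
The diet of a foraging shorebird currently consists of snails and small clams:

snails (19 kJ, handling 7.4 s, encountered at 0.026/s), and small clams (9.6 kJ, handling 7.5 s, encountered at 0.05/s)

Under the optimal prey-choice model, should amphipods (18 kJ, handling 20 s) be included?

Yes

On snails and small clams alone, R = ΣλE/(1+Σλh) = 0.974/1.567 = 0.6214 kJ/s.
Profitability of amphipods: 18/20 = 0.9 kJ/s.
Since 0.9 > R, including amphipods increases the long-run rate.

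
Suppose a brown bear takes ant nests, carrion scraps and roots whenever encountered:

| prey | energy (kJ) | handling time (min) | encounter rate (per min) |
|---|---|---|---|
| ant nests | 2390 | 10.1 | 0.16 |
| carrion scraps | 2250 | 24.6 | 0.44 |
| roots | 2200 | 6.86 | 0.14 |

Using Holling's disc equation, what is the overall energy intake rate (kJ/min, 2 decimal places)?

R = Σλ_iE_i / (1 + Σλ_ih_i)
Numerator: 0.16×2390 + 0.44×2250 + 0.14×2200 = 1680
Denominator: 1 + 0.16×10.1 + 0.44×24.6 + 0.14×6.86 = 14.4
R = 1680/14.4 = 116.7 kJ/min

116.69 kJ/min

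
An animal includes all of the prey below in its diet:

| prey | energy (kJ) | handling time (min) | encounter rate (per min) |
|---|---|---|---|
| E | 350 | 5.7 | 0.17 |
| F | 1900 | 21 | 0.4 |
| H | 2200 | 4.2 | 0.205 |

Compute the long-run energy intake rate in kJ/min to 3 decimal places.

Energy encountered per unit search time: 0.17×350 + 0.4×1900 + 0.205×2200 = 1270 kJ/min.
Handling time per unit search time: 0.17×5.7 + 0.4×21 + 0.205×4.2 = 10.23.
Rate = 1270/(1 + 10.23) = 113.1 kJ/min.

113.134 kJ/min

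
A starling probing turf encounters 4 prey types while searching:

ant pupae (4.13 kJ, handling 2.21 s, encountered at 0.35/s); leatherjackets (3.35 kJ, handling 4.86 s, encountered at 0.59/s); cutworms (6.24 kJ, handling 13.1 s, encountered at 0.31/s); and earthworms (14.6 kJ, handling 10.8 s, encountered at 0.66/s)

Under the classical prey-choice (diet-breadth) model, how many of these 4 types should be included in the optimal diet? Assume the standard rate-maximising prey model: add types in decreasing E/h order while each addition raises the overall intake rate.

2

Profitabilities (E/h, kJ/s): ant pupae 1.87, earthworms 1.35, leatherjackets 0.689, cutworms 0.476. Add prey in this order while the next type's profitability exceeds the intake rate on those already taken.
Rate on top 1: 0.8151. earthworms: 1.35 > 0.8151 → include.
Rate on top 2: 1.245. leatherjackets: 0.689 < 1.245 → exclude; stop.
Optimal diet: ant pupae, earthworms — 2 of 4 types.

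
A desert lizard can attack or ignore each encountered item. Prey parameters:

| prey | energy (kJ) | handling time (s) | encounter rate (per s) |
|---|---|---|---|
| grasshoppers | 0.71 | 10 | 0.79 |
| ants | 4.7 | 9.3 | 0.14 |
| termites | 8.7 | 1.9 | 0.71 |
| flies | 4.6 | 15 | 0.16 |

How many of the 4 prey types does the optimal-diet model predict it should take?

1

Rank by E/h (kJ/s): termites 4.58, ants 0.505, flies 0.307, grasshoppers 0.071. Include each in turn until the next type's E/h falls below the running intake rate.
Rate on top 1: 2.63. ants: 0.505 < 2.63 → exclude; stop.
Optimal diet: termites — 1 of 4 types.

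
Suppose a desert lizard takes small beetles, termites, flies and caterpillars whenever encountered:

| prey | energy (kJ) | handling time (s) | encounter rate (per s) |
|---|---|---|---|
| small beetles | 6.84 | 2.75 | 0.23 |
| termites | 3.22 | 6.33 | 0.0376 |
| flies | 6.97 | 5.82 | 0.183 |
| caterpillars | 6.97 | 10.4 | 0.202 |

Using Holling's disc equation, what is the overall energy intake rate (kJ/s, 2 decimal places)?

0.87 kJ/s

R = (0.23×6.84 + 0.0376×3.22 + 0.183×6.97 + 0.202×6.97) / (1 + 0.23×2.75 + 0.0376×6.33 + 0.183×5.82 + 0.202×10.4) = 4.378/5.036 = 0.8692 kJ/s.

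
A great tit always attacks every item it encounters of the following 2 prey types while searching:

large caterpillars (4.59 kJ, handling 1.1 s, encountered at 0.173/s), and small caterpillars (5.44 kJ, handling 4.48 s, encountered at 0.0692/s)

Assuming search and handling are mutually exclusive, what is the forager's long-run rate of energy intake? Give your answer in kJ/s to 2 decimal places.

0.78 kJ/s

R = Σλ_iE_i / (1 + Σλ_ih_i)
Numerator: 0.173×4.59 + 0.0692×5.44 = 1.171
Denominator: 1 + 0.173×1.1 + 0.0692×4.48 = 1.5
R = 1.171/1.5 = 0.7802 kJ/s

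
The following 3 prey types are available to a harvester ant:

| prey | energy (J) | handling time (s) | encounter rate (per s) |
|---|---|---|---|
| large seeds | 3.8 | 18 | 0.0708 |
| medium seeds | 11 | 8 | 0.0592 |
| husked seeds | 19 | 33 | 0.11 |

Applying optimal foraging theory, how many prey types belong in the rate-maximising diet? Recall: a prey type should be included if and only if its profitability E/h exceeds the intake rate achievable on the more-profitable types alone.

Rank by E/h (J/s): medium seeds 1.38, husked seeds 0.576, large seeds 0.211. Include each in turn until the next type's E/h falls below the running intake rate.
Rate on top 1: 0.4419. husked seeds: 0.576 > 0.4419 → include.
Rate on top 2: 0.5371. large seeds: 0.211 < 0.5371 → exclude; stop.
Optimal diet: medium seeds, husked seeds — 2 of 3 types.

2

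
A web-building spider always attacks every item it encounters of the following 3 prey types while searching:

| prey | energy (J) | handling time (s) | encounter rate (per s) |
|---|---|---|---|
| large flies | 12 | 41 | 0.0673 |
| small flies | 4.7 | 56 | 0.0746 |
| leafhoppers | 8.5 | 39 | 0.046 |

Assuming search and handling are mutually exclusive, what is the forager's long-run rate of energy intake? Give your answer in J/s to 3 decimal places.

Energy encountered per unit search time: 0.0673×12 + 0.0746×4.7 + 0.046×8.5 = 1.549 J/s.
Handling time per unit search time: 0.0673×41 + 0.0746×56 + 0.046×39 = 8.731.
Rate = 1.549/(1 + 8.731) = 0.1592 J/s.

0.159 J/s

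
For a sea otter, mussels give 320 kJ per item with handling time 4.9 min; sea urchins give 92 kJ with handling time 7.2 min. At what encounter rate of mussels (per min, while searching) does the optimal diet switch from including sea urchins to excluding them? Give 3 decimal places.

At the threshold, the rate on mussels alone equals the profitability of sea urchins: λ·320/(1 + λ·4.9) = 92/7.2 = 12.78.
Rearranging, λ(320 − 12.78×4.9) = 12.78, so λ = 12.78/257.4 = 0.04964 per min.

0.050 per min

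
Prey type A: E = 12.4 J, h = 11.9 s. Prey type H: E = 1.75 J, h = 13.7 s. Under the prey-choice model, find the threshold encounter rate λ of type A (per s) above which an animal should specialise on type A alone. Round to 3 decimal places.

0.012 per s

Drop type H once their profitability E₂/h₂ falls below the rate achievable on type A alone: E₂/h₂ = λE₁/(1 + λh₁).
Solve for λ: λE₁h₂ = E₂(1 + λh₁) → λ(E₁h₂ − E₂h₁) = E₂ → λ = E₂/(E₁h₂ − E₂h₁).
λ = 1.75/(12.4×13.7 − 1.75×11.9) = 1.75/149.1 = 0.01174 per s.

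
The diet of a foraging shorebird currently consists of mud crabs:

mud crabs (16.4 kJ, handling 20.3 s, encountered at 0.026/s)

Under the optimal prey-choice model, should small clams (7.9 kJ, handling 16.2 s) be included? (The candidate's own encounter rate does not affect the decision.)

Yes

On mud crabs alone, R = ΣλE/(1+Σλh) = 0.4264/1.528 = 0.2791 kJ/s.
small clams: E/h = 7.9/16.2 = 0.4877 kJ/s.
0.4877 > 0.2791, so adding small clams raises the average — include it.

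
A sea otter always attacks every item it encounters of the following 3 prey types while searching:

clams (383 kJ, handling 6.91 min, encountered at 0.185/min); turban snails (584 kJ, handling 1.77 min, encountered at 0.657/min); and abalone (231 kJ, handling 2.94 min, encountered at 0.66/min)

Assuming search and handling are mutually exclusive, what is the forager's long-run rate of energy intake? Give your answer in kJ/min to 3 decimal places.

112.791 kJ/min

R = Σλ_iE_i / (1 + Σλ_ih_i)
Numerator: 0.185×383 + 0.657×584 + 0.66×231 = 607
Denominator: 1 + 0.185×6.91 + 0.657×1.77 + 0.66×2.94 = 5.382
R = 607/5.382 = 112.8 kJ/min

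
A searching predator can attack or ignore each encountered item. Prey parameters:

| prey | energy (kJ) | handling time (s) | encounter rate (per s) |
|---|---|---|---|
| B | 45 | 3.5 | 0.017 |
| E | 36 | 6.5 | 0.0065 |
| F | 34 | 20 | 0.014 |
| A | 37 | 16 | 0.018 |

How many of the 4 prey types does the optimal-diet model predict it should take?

4

Profitabilities (E/h, kJ/s): B 12.9, E 5.54, A 2.31, F 1.7. Add prey in this order while the next type's profitability exceeds the intake rate on those already taken.
Rate on top 1: 0.722. E: 5.54 > 0.722 → include.
Rate on top 2: 0.9067. A: 2.31 > 0.9067 → include.
Rate on top 3: 1.198. F: 1.7 > 1.198 → include.
Optimal diet: B, E, A, F — 4 of 4 types.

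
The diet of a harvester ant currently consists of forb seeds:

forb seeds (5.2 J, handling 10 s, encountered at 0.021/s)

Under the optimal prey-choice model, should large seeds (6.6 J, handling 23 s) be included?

Intake rate on the current diet: R = (0.021×5.2) / (1 + 0.021×10) = 0.1092/1.21 = 0.09025 J/s.
large seeds: E/h = 6.6/23 = 0.287 J/s.
Since 0.287 > R, including large seeds increases the long-run rate.

Yes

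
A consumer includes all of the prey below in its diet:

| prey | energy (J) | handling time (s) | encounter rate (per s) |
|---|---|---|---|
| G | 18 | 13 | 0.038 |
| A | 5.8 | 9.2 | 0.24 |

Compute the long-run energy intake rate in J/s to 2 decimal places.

R = (0.038×18 + 0.24×5.8) / (1 + 0.038×13 + 0.24×9.2) = 2.076/3.702 = 0.5608 J/s.

0.56 J/s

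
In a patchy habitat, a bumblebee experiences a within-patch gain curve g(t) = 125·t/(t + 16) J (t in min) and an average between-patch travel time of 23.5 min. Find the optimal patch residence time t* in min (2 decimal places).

Maximise g(t)/(T+t): set derivative to zero → g'(t)(T+t) = g(t).
g'(t) = 125·16/(t + 16)². Setting 125·16/(t+16)² = 125t/[(t+16)(23.5+t)] gives 16(23.5+t) = t(t+16), so t² = 16×23.5 = 376.
t* = √376 = 19.39 min.

19.39 min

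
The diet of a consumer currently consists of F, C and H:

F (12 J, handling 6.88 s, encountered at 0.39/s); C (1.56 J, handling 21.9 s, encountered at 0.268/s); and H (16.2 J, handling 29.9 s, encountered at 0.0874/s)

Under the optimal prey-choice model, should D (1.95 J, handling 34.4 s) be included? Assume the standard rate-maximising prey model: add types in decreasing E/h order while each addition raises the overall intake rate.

On F, C and H alone, R = ΣλE/(1+Σλh) = 6.514/12.17 = 0.5354 J/s.
D: E/h = 1.95/34.4 = 0.05669 J/s.
0.05669 < 0.5354, so adding D would lower the average — exclude it.

No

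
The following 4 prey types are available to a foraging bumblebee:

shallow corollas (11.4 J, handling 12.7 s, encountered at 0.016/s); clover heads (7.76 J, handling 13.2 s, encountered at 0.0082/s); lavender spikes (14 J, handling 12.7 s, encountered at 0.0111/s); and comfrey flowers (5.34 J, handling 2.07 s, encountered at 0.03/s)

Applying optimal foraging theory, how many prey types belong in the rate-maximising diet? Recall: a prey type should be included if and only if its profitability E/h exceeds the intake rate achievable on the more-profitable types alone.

4

Profitabilities (E/h, J/s): comfrey flowers 2.58, lavender spikes 1.1, shallow corollas 0.898, clover heads 0.588. Add prey in this order while the next type's profitability exceeds the intake rate on those already taken.
Rate on top 1: 0.1508. lavender spikes: 1.1 > 0.1508 → include.
Rate on top 2: 0.2623. shallow corollas: 0.898 > 0.2623 → include.
Rate on top 3: 0.3541. clover heads: 0.588 > 0.3541 → include.
Optimal diet: comfrey flowers, lavender spikes, shallow corollas, clover heads — 4 of 4 types.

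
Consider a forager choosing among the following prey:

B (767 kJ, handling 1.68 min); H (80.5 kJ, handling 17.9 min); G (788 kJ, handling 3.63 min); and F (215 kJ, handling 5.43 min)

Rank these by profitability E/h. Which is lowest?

H

Profitability E/h (kJ/min): B = 767/1.68 = 457, H = 80.5/17.9 = 4.5, G = 788/3.63 = 217, F = 215/5.43 = 39.6.
Ranked: B > G > F > H.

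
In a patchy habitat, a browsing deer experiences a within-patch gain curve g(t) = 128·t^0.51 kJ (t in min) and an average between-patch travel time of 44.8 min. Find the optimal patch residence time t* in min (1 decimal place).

46.6 min

Maximise g(t)/(T+t): set derivative to zero → g'(t)(T+t) = g(t).
g'(t) = 0.51·128·t^-0.49. Setting 0.51·128·t^-0.49 = 128·t^0.51/(44.8+t) gives 0.51(44.8+t) = t, so 0.49·t = 0.51×44.8.
t* = 0.51×44.8/0.49 = 46.63 min.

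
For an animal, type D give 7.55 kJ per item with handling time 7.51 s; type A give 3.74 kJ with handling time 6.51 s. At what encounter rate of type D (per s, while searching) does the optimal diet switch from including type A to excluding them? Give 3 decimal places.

0.178 per s

At the threshold, the rate on type D alone equals the profitability of type A: λ·7.55/(1 + λ·7.51) = 3.74/6.51 = 0.5745.
Rearranging, λ(7.55 − 0.5745×7.51) = 0.5745, so λ = 0.5745/3.235 = 0.1776 per s.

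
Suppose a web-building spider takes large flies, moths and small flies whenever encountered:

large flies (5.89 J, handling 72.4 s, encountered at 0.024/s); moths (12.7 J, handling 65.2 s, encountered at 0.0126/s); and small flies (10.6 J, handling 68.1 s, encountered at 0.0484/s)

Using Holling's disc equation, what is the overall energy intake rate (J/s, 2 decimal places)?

Energy encountered per unit search time: 0.024×5.89 + 0.0126×12.7 + 0.0484×10.6 = 0.8144 J/s.
Handling time per unit search time: 0.024×72.4 + 0.0126×65.2 + 0.0484×68.1 = 5.855.
Rate = 0.8144/(1 + 5.855) = 0.1188 J/s.

0.12 J/s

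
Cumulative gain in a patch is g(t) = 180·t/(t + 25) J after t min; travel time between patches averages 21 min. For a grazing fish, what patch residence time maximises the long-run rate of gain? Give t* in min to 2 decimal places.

Optimal t* satisfies g'(t*) = g(t*)/(T + t*).
g'(t) = 180·25/(t + 25)². Setting 180·25/(t+25)² = 180t/[(t+25)(21+t)] gives 25(21+t) = t(t+25), so t² = 25×21 = 525.
t* = √525 = 22.91 min.

22.91 min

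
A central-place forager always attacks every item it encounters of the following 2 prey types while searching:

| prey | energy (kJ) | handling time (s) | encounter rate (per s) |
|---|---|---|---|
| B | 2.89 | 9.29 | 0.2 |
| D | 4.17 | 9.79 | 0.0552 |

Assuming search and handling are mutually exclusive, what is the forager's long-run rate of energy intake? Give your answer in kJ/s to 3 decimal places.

R = (0.2×2.89 + 0.0552×4.17) / (1 + 0.2×9.29 + 0.0552×9.79) = 0.8082/3.398 = 0.2378 kJ/s.

0.238 kJ/s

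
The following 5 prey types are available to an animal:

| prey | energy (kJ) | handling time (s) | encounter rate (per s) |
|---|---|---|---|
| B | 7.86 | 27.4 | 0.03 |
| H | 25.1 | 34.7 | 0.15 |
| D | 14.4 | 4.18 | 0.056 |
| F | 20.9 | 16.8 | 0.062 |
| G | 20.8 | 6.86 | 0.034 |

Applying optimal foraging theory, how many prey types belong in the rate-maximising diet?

3

Profitabilities (E/h, kJ/s): D 3.44, G 3.03, F 1.24, H 0.723, B 0.287. Add prey in this order while the next type's profitability exceeds the intake rate on those already taken.
Rate on top 1: 0.6534. G: 3.03 > 0.6534 → include.
Rate on top 2: 1.032. F: 1.24 > 1.032 → include.
Rate on top 3: 1.12. H: 0.723 < 1.12 → exclude; stop.
Optimal diet: D, G, F — 3 of 5 types.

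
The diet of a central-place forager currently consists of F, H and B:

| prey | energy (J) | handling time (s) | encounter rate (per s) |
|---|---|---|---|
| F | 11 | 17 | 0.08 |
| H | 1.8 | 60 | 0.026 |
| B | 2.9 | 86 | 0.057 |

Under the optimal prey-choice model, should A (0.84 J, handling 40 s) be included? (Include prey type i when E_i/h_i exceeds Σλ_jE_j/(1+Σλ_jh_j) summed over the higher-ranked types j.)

On F, H and B alone, R = ΣλE/(1+Σλh) = 1.092/8.822 = 0.1238 J/s.
A: E/h = 0.84/40 = 0.021 J/s.
0.021 < 0.1238, so adding A would lower the average — exclude it.

No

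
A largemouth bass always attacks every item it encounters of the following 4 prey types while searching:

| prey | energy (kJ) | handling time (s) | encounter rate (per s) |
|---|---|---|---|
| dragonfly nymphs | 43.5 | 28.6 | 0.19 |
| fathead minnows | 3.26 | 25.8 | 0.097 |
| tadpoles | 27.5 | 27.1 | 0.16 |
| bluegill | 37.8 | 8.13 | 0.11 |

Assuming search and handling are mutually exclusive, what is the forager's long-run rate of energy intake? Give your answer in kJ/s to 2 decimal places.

R = (0.19×43.5 + 0.097×3.26 + 0.16×27.5 + 0.11×37.8) / (1 + 0.19×28.6 + 0.097×25.8 + 0.16×27.1 + 0.11×8.13) = 17.14/14.17 = 1.21 kJ/s.

1.21 kJ/s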